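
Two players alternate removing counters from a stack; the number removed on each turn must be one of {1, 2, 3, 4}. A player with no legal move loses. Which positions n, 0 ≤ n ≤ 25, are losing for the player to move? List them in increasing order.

0, 5, 10, 15, 20, 25

n :  0  1  2  3  4  5  6  7  8  9 10 11 12 13 14 15 16 17 18 19 20 21 22 23 24 25
G :  0  1  2  3  4  0  1  2  3  4  0  1  2  3  4  0  1  2  3  4  0  1  2  3  4  0
P-positions are exactly the n with G(n) = 0.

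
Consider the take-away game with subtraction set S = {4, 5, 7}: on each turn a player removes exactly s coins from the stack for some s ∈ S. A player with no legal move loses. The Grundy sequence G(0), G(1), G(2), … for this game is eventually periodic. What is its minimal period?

n :  0  1  2  3  4  5  6  7  8  9 10 11 12 13 14 15 16 17 18 19 20 21 22 23
G :  0  0  0  0  1  1  1  1  2  2  2  0  0  0  0  1  1  1  1  2  2  2  0  0
G(n+11) = G(n) holds for n = 0,…,6 (a full window of length max(S) = 7), so the sequence is purely periodic with period 11.

11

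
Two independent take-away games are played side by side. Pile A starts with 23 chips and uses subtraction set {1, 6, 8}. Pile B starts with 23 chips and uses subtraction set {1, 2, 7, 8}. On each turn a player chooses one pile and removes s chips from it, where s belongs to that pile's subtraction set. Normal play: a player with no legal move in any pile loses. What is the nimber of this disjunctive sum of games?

Pile A, S = {1, 6, 8}:
G(0) = 0
G(1) = mex{0} = 1
G(2) = mex{1} = 0
G(3) = mex{0} = 1
G(4) = mex{1} = 0
G(5) = mex{0} = 1
G(6) = mex{1,0} = 2
G(7) = mex{2,1} = 0
G(8) = mex{0,0,0} = 1
G(9) = mex{1,1,1} = 0
G(10) = mex{0,0,0} = 1
G(11) = mex{1,1,1} = 0
G(12) = mex{0,2,0} = 1
G(13) = mex{1,0,1} = 2
G(14) = mex{2,1,2} = 0
G(15) = mex{0,0,0} = 1
G(16) = mex{1,1,1} = 0
G(17) = mex{0,0,0} = 1
G(18) = mex{1,1,1} = 0
G(19) = mex{0,2,0} = 1
G(20) = mex{1,0,1} = 2
G(21) = mex{2,1,2} = 0
G(22) = mex{0,0,0} = 1
G(23) = mex{1,1,1} = 0
G_A(23) = 0.
Pile B, S = {1, 2, 7, 8}:
n :  0  1  2  3  4  5  6  7  8  9 10 11 12 13 14 15 16 17 18 19 20 21 22 23
G :  0  1  2  0  1  2  0  1  2  0  1  2  0  1  2  0  1  2  0  1  2  0  1  2
G_B(23) = 2.
Combined Grundy value = 0 ⊕ 2 = 2.

2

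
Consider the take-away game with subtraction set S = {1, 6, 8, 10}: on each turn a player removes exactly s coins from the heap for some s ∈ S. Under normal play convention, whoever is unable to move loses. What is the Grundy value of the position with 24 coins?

1

n :  0  1  2  3  4  5  6  7  8  9 10 11 12 13 14 15 16 17 18 19 20 21 22 23 24
G :  0  1  0  1  0  1  2  0  1  0  1  0  1  2  3  2  0  1  0  1  0  1  2  0  1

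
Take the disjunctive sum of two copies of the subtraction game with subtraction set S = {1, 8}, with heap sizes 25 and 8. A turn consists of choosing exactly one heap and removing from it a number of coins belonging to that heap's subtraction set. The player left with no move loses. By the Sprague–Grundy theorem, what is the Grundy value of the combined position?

3

All heaps use S = {1, 8}:
G(0) = 0
G(1) = mex{0} = 1
G(2) = mex{1} = 0
G(3) = mex{0} = 1
G(4) = mex{1} = 0
G(5) = mex{0} = 1
G(6) = mex{1} = 0
G(7) = mex{0} = 1
G(8) = mex{1,0} = 2
G(9) = mex{2,1} = 0
G(10) = mex{0,0} = 1
G(11) = mex{1,1} = 0
G(12) = mex{0,0} = 1
G(13) = mex{1,1} = 0
G(14) = mex{0,0} = 1
G(15) = mex{1,1} = 0
G(16) = mex{0,2} = 1
G(17) = mex{1,0} = 2
G(18) = mex{2,1} = 0
G(19) = mex{0,0} = 1
G(20) = mex{1,1} = 0
G(21) = mex{0,0} = 1
G(22) = mex{1,1} = 0
G(23) = mex{0,0} = 1
G(24) = mex{1,1} = 0
G(25) = mex{0,2} = 1
Heap A: G(25) = 1.
Heap B: G(8) = 2.
Combined Grundy value = 1 ⊕ 2 = 3.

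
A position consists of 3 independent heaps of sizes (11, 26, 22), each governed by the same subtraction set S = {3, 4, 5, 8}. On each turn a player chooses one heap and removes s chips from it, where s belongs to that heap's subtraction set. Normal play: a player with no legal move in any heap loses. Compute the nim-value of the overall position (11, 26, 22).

All heaps use S = {3, 4, 5, 8}:
G(0) = 0
G(1) = mex{} = 0
G(2) = mex{} = 0
G(3) = mex{0} = 1
G(4) = mex{0,0} = 1
G(5) = mex{0,0,0} = 1
G(6) = mex{1,0,0} = 2
G(7) = mex{1,1,0} = 2
G(8) = mex{1,1,1,0} = 2
G(9) = mex{2,1,1,0} = 3
G(10) = mex{2,2,1,0} = 3
G(11) = mex{2,2,2,1} = 0
G(12) = mex{3,2,2,1} = 0
G(13) = mex{3,3,2,1} = 0
G(14) = mex{0,3,3,2} = 1
G(15) = mex{0,0,3,2} = 1
G(16) = mex{0,0,0,2} = 1
G(17) = mex{1,0,0,3} = 2
G(18) = mex{1,1,0,3} = 2
G(19) = mex{1,1,1,0} = 2
G(20) = mex{2,1,1,0} = 3
G(21) = mex{2,2,1,0} = 3
G(22) = mex{2,2,2,1} = 0
G(23) = mex{3,2,2,1} = 0
G(24) = mex{3,3,2,1} = 0
G(25) = mex{0,3,3,2} = 1
G(26) = mex{0,0,3,2} = 1
Heap A: G(11) = 0.
Heap B: G(26) = 1.
Heap C: G(22) = 0.
Combined Grundy value = 0 ⊕ 1 ⊕ 0 = 1.

1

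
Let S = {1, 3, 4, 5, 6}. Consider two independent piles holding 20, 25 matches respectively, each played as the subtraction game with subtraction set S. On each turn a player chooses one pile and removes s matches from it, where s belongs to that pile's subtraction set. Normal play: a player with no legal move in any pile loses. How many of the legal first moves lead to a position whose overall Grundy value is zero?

All piles use S = {1, 3, 4, 5, 6}:
G(0) = 0
G(1) = mex{0} = 1
G(2) = mex{1} = 0
G(3) = mex{0,0} = 1
G(4) = mex{1,1,0} = 2
G(5) = mex{2,0,1,0} = 3
G(6) = mex{3,1,0,1,0} = 2
G(7) = mex{2,2,1,0,1} = 3
G(8) = mex{3,3,2,1,0} = 4
G(9) = mex{4,2,3,2,1} = 0
G(10) = mex{0,3,2,3,2} = 1
G(11) = mex{1,4,3,2,3} = 0
G(12) = mex{0,0,4,3,2} = 1
G(13) = mex{1,1,0,4,3} = 2
G(14) = mex{2,0,1,0,4} = 3
G(15) = mex{3,1,0,1,0} = 2
G(16) = mex{2,2,1,0,1} = 3
G(17) = mex{3,3,2,1,0} = 4
G(18) = mex{4,2,3,2,1} = 0
G(19) = mex{0,3,2,3,2} = 1
G(20) = mex{1,4,3,2,3} = 0
G(21) = mex{0,0,4,3,2} = 1
G(22) = mex{1,1,0,4,3} = 2
G(23) = mex{2,0,1,0,4} = 3
G(24) = mex{3,1,0,1,0} = 2
G(25) = mex{2,2,1,0,1} = 3
Pile A: G(20) = 0.
Pile B: G(25) = 3.
Combined Grundy value = 0 ⊕ 3 = 3.
A winning move leaves total XOR = 0, i.e. changes one component's Grundy value g to g ⊕ X where X is the current total.
Pile A: need g' = 0⊕3 = 3. Options: 20−1→G=1, 20−3→G=4, 20−4→G=3, 20−5→G=2, 20−6→G=3. Hits: 2.
Pile B: need g' = 3⊕3 = 0. Options: 25−1→G=2, 25−3→G=2, 25−4→G=1, 25−5→G=0, 25−6→G=1. Hits: 1.

3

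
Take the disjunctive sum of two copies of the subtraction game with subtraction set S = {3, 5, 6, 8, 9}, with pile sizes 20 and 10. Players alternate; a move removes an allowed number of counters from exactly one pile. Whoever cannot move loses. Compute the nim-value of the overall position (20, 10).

All piles use S = {3, 5, 6, 8, 9}:
n :  0  1  2  3  4  5  6  7  8  9 10 11 12 13 14 15 16 17 18 19 20
G :  0  0  0  1  1  1  2  2  2  3  3  3  0  0  0  1  1  1  2  2  2
Pile A: G(20) = 2.
Pile B: G(10) = 3.
Combined Grundy value = 2 ⊕ 3 = 1.

1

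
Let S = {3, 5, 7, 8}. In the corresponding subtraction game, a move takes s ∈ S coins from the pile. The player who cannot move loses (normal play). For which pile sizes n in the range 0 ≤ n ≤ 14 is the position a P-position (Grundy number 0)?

n :  0  1  2  3  4  5  6  7  8  9 10 11 12 13 14
G :  0  0  0  1  1  1  2  2  2  3  3  0  0  0  1
P-positions are exactly the n with G(n) = 0.

0, 1, 2, 11, 12, 13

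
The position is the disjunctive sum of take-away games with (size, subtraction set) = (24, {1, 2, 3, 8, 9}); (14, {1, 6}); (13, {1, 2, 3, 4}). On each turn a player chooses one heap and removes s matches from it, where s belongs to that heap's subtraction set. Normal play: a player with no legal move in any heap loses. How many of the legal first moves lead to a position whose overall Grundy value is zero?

2

Heap A, S = {1, 2, 3, 8, 9}:
n :  0  1  2  3  4  5  6  7  8  9 10 11 12 13 14 15 16 17 18 19 20 21 22 23 24
G :  0  1  2  3  0  1  2  3  4  5  0  1  2  3  0  1  2  3  4  5  0  1  2  3  0
G_A(24) = 0.
Heap B, S = {1, 6}:
n :  0  1  2  3  4  5  6  7  8  9 10 11 12 13 14
G :  0  1  0  1  0  1  2  0  1  0  1  0  1  2  0
G_B(14) = 0.
Heap C, S = {1, 2, 3, 4}:
n :  0  1  2  3  4  5  6  7  8  9 10 11 12 13
G :  0  1  2  3  4  0  1  2  3  4  0  1  2  3
G_C(13) = 3.
Combined Grundy value = 0 ⊕ 0 ⊕ 3 = 3.
A winning move leaves total XOR = 0, i.e. changes one component's Grundy value g to g ⊕ X where X is the current total.
Heap A: need g' = 0⊕3 = 3. Options: 24−1→G=3, 24−2→G=2, 24−3→G=1, 24−8→G=2, 24−9→G=1. Hits: 1.
Heap B: need g' = 0⊕3 = 3. Options: 14−1→G=2, 14−6→G=1. Hits: 0.
Heap C: need g' = 3⊕3 = 0. Options: 13−1→G=2, 13−2→G=1, 13−3→G=0, 13−4→G=4. Hits: 1.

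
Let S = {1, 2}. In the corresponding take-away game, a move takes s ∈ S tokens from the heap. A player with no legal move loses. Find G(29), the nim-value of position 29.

2

G(0) = 0
G(1) = mex{0} = 1
G(2) = mex{1,0} = 2
G(3) = mex{2,1} = 0
G(4) = mex{0,2} = 1
G(5) = mex{1,0} = 2
G(6) = mex{2,1} = 0
G(7) = mex{0,2} = 1
G(8) = mex{1,0} = 2
G(9) = mex{2,1} = 0
G(10) = mex{0,2} = 1
G(11) = mex{1,0} = 2
G(12) = mex{2,1} = 0
G(13) = mex{0,2} = 1
G(14) = mex{1,0} = 2
G(15) = mex{2,1} = 0
G(16) = mex{0,2} = 1
G(17) = mex{1,0} = 2
G(18) = mex{2,1} = 0
G(19) = mex{0,2} = 1
G(20) = mex{1,0} = 2
G(21) = mex{2,1} = 0
G(22) = mex{0,2} = 1
G(23) = mex{1,0} = 2
G(24) = mex{2,1} = 0
G(25) = mex{0,2} = 1
G(26) = mex{1,0} = 2
G(27) = mex{2,1} = 0
G(28) = mex{0,2} = 1
G(29) = mex{1,0} = 2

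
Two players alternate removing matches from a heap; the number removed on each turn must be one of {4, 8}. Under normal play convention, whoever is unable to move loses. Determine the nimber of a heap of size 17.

n :  0  1  2  3  4  5  6  7  8  9 10 11 12 13 14 15 16 17
G :  0  0  0  0  1  1  1  1  2  2  2  2  0  0  0  0  1  1

1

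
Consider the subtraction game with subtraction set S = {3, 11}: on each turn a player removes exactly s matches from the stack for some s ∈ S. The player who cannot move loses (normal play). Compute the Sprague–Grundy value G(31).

n :  0  1  2  3  4  5  6  7  8  9 10 11 12 13 14 15 16 17 18 19 20 21 22 23 24 25 26 27 28 29 30 31
G :  0  0  0  1  1  1  0  0  0  1  1  1  2  2  0  0  0  1  1  1  0  0  0  1  1  1  2  2  0  0  0  1

1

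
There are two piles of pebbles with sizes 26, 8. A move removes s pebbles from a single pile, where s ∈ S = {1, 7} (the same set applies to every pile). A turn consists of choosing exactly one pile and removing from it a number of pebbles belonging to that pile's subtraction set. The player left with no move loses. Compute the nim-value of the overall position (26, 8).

All piles use S = {1, 7}:
G(0) = 0
G(1) = mex{0} = 1
G(2) = mex{1} = 0
G(3) = mex{0} = 1
G(4) = mex{1} = 0
G(5) = mex{0} = 1
G(6) = mex{1} = 0
G(7) = mex{0,0} = 1
G(8) = mex{1,1} = 0
G(9) = mex{0,0} = 1
G(10) = mex{1,1} = 0
G(11) = mex{0,0} = 1
G(12) = mex{1,1} = 0
G(13) = mex{0,0} = 1
G(14) = mex{1,1} = 0
G(15) = mex{0,0} = 1
G(16) = mex{1,1} = 0
G(17) = mex{0,0} = 1
G(18) = mex{1,1} = 0
G(19) = mex{0,0} = 1
G(20) = mex{1,1} = 0
G(21) = mex{0,0} = 1
G(22) = mex{1,1} = 0
G(23) = mex{0,0} = 1
G(24) = mex{1,1} = 0
G(25) = mex{0,0} = 1
G(26) = mex{1,1} = 0
Pile A: G(26) = 0.
Pile B: G(8) = 0.
Combined Grundy value = 0 ⊕ 0 = 0.

0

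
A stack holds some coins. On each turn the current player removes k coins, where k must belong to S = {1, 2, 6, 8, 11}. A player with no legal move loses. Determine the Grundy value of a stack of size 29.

G(0) = 0
G(1) = mex{0} = 1
G(2) = mex{1,0} = 2
G(3) = mex{2,1} = 0
G(4) = mex{0,2} = 1
G(5) = mex{1,0} = 2
G(6) = mex{2,1,0} = 3
G(7) = mex{3,2,1} = 0
G(8) = mex{0,3,2,0} = 1
G(9) = mex{1,0,0,1} = 2
G(10) = mex{2,1,1,2} = 0
G(11) = mex{0,2,2,0,0} = 1
G(12) = mex{1,0,3,1,1} = 2
G(13) = mex{2,1,0,2,2} = 3
G(14) = mex{3,2,1,3,0} = 4
G(15) = mex{4,3,2,0,1} = 5
G(16) = mex{5,4,0,1,2} = 3
G(17) = mex{3,5,1,2,3} = 0
G(18) = mex{0,3,2,0,0} = 1
G(19) = mex{1,0,3,1,1} = 2
G(20) = mex{2,1,4,2,2} = 0
G(21) = mex{0,2,5,3,0} = 1
G(22) = mex{1,0,3,4,1} = 2
G(23) = mex{2,1,0,5,2} = 3
G(24) = mex{3,2,1,3,3} = 0
G(25) = mex{0,3,2,0,4} = 1
G(26) = mex{1,0,0,1,5} = 2
G(27) = mex{2,1,1,2,3} = 0
G(28) = mex{0,2,2,0,0} = 1
G(29) = mex{1,0,3,1,1} = 2

2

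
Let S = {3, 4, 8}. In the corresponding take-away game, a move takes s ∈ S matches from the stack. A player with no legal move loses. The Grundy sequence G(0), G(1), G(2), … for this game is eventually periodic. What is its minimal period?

12

G(0) = 0
G(1) = mex{} = 0
G(2) = mex{} = 0
G(3) = mex{0} = 1
G(4) = mex{0,0} = 1
G(5) = mex{0,0} = 1
G(6) = mex{1,0} = 2
G(7) = mex{1,1} = 0
G(8) = mex{1,1,0} = 2
G(9) = mex{2,1,0} = 3
G(10) = mex{0,2,0} = 1
G(11) = mex{2,0,1} = 3
G(12) = mex{3,2,1} = 0
G(13) = mex{1,3,1} = 0
G(14) = mex{3,1,2} = 0
G(15) = mex{0,3,0} = 1
G(16) = mex{0,0,2} = 1
G(17) = mex{0,0,3} = 1
G(18) = mex{1,0,1} = 2
G(19) = mex{1,1,3} = 0
G(20) = mex{1,1,0} = 2
G(21) = mex{2,1,0} = 3
G(22) = mex{0,2,0} = 1
G(23) = mex{2,0,1} = 3
G(24) = mex{3,2,1} = 0
G(25) = mex{1,3,1} = 0
G(n+12) = G(n) holds for n = 0,…,7 (a full window of length max(S) = 8), so the sequence is purely periodic with period 12.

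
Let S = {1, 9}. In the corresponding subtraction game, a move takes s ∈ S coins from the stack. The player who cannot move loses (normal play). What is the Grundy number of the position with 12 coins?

G(0) = 0
G(1) = mex{0} = 1
G(2) = mex{1} = 0
G(3) = mex{0} = 1
G(4) = mex{1} = 0
G(5) = mex{0} = 1
G(6) = mex{1} = 0
G(7) = mex{0} = 1
G(8) = mex{1} = 0
G(9) = mex{0,0} = 1
G(10) = mex{1,1} = 0
G(11) = mex{0,0} = 1
G(12) = mex{1,1} = 0

0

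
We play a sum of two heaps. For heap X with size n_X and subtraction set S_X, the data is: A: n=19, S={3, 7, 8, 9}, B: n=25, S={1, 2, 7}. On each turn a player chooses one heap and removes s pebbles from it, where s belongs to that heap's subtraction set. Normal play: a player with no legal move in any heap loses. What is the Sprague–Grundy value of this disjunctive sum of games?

Heap A, S = {3, 7, 8, 9}:
n :  0  1  2  3  4  5  6  7  8  9 10 11 12 13 14 15 16 17 18 19
G :  0  0  0  1  1  1  0  2  2  1  3  3  0  2  4  1  0  0  0  1
G_A(19) = 1.
Heap B, S = {1, 2, 7}:
n :  0  1  2  3  4  5  6  7  8  9 10 11 12 13 14 15 16 17 18 19 20 21 22 23 24 25
G :  0  1  2  0  1  2  0  1  2  0  1  2  0  1  2  0  1  2  0  1  2  0  1  2  0  1
G_B(25) = 1.
Combined Grundy value = 1 ⊕ 1 = 0.

0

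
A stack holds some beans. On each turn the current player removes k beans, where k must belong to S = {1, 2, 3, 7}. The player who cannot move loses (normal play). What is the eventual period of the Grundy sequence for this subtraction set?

G(0) = 0
G(1) = mex{0} = 1
G(2) = mex{1,0} = 2
G(3) = mex{2,1,0} = 3
G(4) = mex{3,2,1} = 0
G(5) = mex{0,3,2} = 1
G(6) = mex{1,0,3} = 2
G(7) = mex{2,1,0,0} = 3
G(8) = mex{3,2,1,1} = 0
G(9) = mex{0,3,2,2} = 1
G(10) = mex{1,0,3,3} = 2
G(11) = mex{2,1,0,0} = 3
G(12) = mex{3,2,1,1} = 0
G(13) = mex{0,3,2,2} = 1
G(14) = mex{1,0,3,3} = 2
G(n+4) = G(n) holds for n = 0,…,6 (a full window of length max(S) = 7), so the sequence is purely periodic with period 4.

4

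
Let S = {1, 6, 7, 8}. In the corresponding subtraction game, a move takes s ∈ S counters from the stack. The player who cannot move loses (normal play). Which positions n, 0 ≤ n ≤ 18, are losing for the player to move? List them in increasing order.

0, 2, 4, 13, 15, 17

G(0) = 0
G(1) = mex{0} = 1
G(2) = mex{1} = 0
G(3) = mex{0} = 1
G(4) = mex{1} = 0
G(5) = mex{0} = 1
G(6) = mex{1,0} = 2
G(7) = mex{2,1,0} = 3
G(8) = mex{3,0,1,0} = 2
G(9) = mex{2,1,0,1} = 3
G(10) = mex{3,0,1,0} = 2
G(11) = mex{2,1,0,1} = 3
G(12) = mex{3,2,1,0} = 4
G(13) = mex{4,3,2,1} = 0
G(14) = mex{0,2,3,2} = 1
G(15) = mex{1,3,2,3} = 0
G(16) = mex{0,2,3,2} = 1
G(17) = mex{1,3,2,3} = 0
G(18) = mex{0,4,3,2} = 1
P-positions are exactly the n with G(n) = 0.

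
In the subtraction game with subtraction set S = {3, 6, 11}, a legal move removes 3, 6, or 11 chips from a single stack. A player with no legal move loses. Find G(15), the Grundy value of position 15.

2

G(0) = 0
G(1) = mex{} = 0
G(2) = mex{} = 0
G(3) = mex{0} = 1
G(4) = mex{0} = 1
G(5) = mex{0} = 1
G(6) = mex{1,0} = 2
G(7) = mex{1,0} = 2
G(8) = mex{1,0} = 2
G(9) = mex{2,1} = 0
G(10) = mex{2,1} = 0
G(11) = mex{2,1,0} = 3
G(12) = mex{0,2,0} = 1
G(13) = mex{0,2,0} = 1
G(14) = mex{3,2,1} = 0
G(15) = mex{1,0,1} = 2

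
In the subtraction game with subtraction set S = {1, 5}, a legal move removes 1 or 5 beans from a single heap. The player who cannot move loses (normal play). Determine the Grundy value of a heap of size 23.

n :  0  1  2  3  4  5  6  7  8  9 10 11 12 13 14 15 16 17 18 19 20 21 22 23
G :  0  1  0  1  0  1  0  1  0  1  0  1  0  1  0  1  0  1  0  1  0  1  0  1

1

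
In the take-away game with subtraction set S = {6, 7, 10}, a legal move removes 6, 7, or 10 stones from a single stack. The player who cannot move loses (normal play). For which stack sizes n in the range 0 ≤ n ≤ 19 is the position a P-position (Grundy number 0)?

0, 1, 2, 3, 4, 5, 16, 17, 18, 19

n :  0  1  2  3  4  5  6  7  8  9 10 11 12 13 14 15 16 17 18 19
G :  0  0  0  0  0  0  1  1  1  1  1  1  2  2  2  2  0  0  0  0
P-positions are exactly the n with G(n) = 0.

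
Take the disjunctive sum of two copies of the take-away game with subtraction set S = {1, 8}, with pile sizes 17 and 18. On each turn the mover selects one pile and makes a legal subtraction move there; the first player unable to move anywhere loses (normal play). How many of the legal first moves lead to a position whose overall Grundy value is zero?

2

All piles use S = {1, 8}:
G(0) = 0
G(1) = mex{0} = 1
G(2) = mex{1} = 0
G(3) = mex{0} = 1
G(4) = mex{1} = 0
G(5) = mex{0} = 1
G(6) = mex{1} = 0
G(7) = mex{0} = 1
G(8) = mex{1,0} = 2
G(9) = mex{2,1} = 0
G(10) = mex{0,0} = 1
G(11) = mex{1,1} = 0
G(12) = mex{0,0} = 1
G(13) = mex{1,1} = 0
G(14) = mex{0,0} = 1
G(15) = mex{1,1} = 0
G(16) = mex{0,2} = 1
G(17) = mex{1,0} = 2
G(18) = mex{2,1} = 0
Pile A: G(17) = 2.
Pile B: G(18) = 0.
Combined Grundy value = 2 ⊕ 0 = 2.
A winning move leaves total XOR = 0, i.e. changes one component's Grundy value g to g ⊕ X where X is the current total.
Pile A: need g' = 2⊕2 = 0. Options: 17−1→G=1, 17−8→G=0. Hits: 1.
Pile B: need g' = 0⊕2 = 2. Options: 18−1→G=2, 18−8→G=1. Hits: 1.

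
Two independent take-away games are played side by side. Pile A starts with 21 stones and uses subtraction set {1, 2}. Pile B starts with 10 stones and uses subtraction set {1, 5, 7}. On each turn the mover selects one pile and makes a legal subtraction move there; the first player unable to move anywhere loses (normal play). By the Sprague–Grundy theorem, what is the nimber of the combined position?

Pile A, S = {1, 2}:
G(0) = 0
G(1) = mex{0} = 1
G(2) = mex{1,0} = 2
G(3) = mex{2,1} = 0
G(4) = mex{0,2} = 1
G(5) = mex{1,0} = 2
G(6) = mex{2,1} = 0
G(7) = mex{0,2} = 1
G(8) = mex{1,0} = 2
G(9) = mex{2,1} = 0
G(10) = mex{0,2} = 1
G(11) = mex{1,0} = 2
G(12) = mex{2,1} = 0
G(13) = mex{0,2} = 1
G(14) = mex{1,0} = 2
G(15) = mex{2,1} = 0
G(16) = mex{0,2} = 1
G(17) = mex{1,0} = 2
G(18) = mex{2,1} = 0
G(19) = mex{0,2} = 1
G(20) = mex{1,0} = 2
G(21) = mex{2,1} = 0
G_A(21) = 0.
Pile B, S = {1, 5, 7}:
G(0) = 0
G(1) = mex{0} = 1
G(2) = mex{1} = 0
G(3) = mex{0} = 1
G(4) = mex{1} = 0
G(5) = mex{0,0} = 1
G(6) = mex{1,1} = 0
G(7) = mex{0,0,0} = 1
G(8) = mex{1,1,1} = 0
G(9) = mex{0,0,0} = 1
G(10) = mex{1,1,1} = 0
G_B(10) = 0.
Combined Grundy value = 0 ⊕ 0 = 0.

0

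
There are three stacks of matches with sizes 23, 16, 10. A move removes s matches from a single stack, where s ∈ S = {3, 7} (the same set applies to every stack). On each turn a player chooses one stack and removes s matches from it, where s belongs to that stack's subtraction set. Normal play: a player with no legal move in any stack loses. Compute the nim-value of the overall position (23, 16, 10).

All stacks use S = {3, 7}:
G(0) = 0
G(1) = mex{} = 0
G(2) = mex{} = 0
G(3) = mex{0} = 1
G(4) = mex{0} = 1
G(5) = mex{0} = 1
G(6) = mex{1} = 0
G(7) = mex{1,0} = 2
G(8) = mex{1,0} = 2
G(9) = mex{0,0} = 1
G(10) = mex{2,1} = 0
G(11) = mex{2,1} = 0
G(12) = mex{1,1} = 0
G(13) = mex{0,0} = 1
G(14) = mex{0,2} = 1
G(15) = mex{0,2} = 1
G(16) = mex{1,1} = 0
G(17) = mex{1,0} = 2
G(18) = mex{1,0} = 2
G(19) = mex{0,0} = 1
G(20) = mex{2,1} = 0
G(21) = mex{2,1} = 0
G(22) = mex{1,1} = 0
G(23) = mex{0,0} = 1
Stack A: G(23) = 1.
Stack B: G(16) = 0.
Stack C: G(10) = 0.
Combined Grundy value = 1 ⊕ 0 ⊕ 0 = 1.

1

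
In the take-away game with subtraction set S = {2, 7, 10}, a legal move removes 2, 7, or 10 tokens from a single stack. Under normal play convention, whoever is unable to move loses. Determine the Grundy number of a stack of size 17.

n :  0  1  2  3  4  5  6  7  8  9 10 11 12 13 14 15 16 17
G :  0  0  1  1  0  0  1  1  2  0  3  1  2  0  3  1  2  0

0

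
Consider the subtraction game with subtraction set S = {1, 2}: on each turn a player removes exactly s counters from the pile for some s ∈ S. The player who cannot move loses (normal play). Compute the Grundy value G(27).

n :  0  1  2  3  4  5  6  7  8  9 10 11 12 13 14 15 16 17 18 19 20 21 22 23 24 25 26 27
G :  0  1  2  0  1  2  0  1  2  0  1  2  0  1  2  0  1  2  0  1  2  0  1  2  0  1  2  0

0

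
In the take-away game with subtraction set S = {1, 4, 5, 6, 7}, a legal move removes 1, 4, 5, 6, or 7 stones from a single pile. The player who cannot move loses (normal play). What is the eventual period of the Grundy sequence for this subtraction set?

G(0) = 0
G(1) = mex{0} = 1
G(2) = mex{1} = 0
G(3) = mex{0} = 1
G(4) = mex{1,0} = 2
G(5) = mex{2,1,0} = 3
G(6) = mex{3,0,1,0} = 2
G(7) = mex{2,1,0,1,0} = 3
G(8) = mex{3,2,1,0,1} = 4
G(9) = mex{4,3,2,1,0} = 5
G(10) = mex{5,2,3,2,1} = 0
G(11) = mex{0,3,2,3,2} = 1
G(12) = mex{1,4,3,2,3} = 0
G(13) = mex{0,5,4,3,2} = 1
G(14) = mex{1,0,5,4,3} = 2
G(15) = mex{2,1,0,5,4} = 3
G(16) = mex{3,0,1,0,5} = 2
G(17) = mex{2,1,0,1,0} = 3
G(18) = mex{3,2,1,0,1} = 4
G(19) = mex{4,3,2,1,0} = 5
G(20) = mex{5,2,3,2,1} = 0
G(21) = mex{0,3,2,3,2} = 1
G(n+10) = G(n) holds for n = 0,…,6 (a full window of length max(S) = 7), so the sequence is purely periodic with period 10.

10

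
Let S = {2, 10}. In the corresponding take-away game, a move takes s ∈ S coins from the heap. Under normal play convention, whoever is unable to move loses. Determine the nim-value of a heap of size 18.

1

n :  0  1  2  3  4  5  6  7  8  9 10 11 12 13 14 15 16 17 18
G :  0  0  1  1  0  0  1  1  0  0  1  1  0  0  1  1  0  0  1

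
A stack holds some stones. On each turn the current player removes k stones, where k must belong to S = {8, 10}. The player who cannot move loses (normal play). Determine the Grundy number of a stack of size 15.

G(0) = 0
G(1) = mex{} = 0
G(2) = mex{} = 0
G(3) = mex{} = 0
G(4) = mex{} = 0
G(5) = mex{} = 0
G(6) = mex{} = 0
G(7) = mex{} = 0
G(8) = mex{0} = 1
G(9) = mex{0} = 1
G(10) = mex{0,0} = 1
G(11) = mex{0,0} = 1
G(12) = mex{0,0} = 1
G(13) = mex{0,0} = 1
G(14) = mex{0,0} = 1
G(15) = mex{0,0} = 1

1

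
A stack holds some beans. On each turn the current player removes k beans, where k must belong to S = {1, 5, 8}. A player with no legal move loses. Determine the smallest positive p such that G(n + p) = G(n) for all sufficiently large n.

n :  0  1  2  3  4  5  6  7  8  9 10 11 12 13 14 15 16 17 18 19 20 21 22 23 24 25 26 27
G :  0  1  0  1  0  1  0  1  2  3  2  3  2  0  1  0  1  0  1  0  1  2  3  2  3  2  0  1
G(n+13) = G(n) holds for n = 0,…,7 (a full window of length max(S) = 8), so the sequence is purely periodic with period 13.

13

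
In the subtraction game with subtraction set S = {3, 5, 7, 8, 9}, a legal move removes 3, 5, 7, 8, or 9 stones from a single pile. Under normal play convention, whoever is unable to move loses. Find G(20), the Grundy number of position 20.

G(0) = 0
G(1) = mex{} = 0
G(2) = mex{} = 0
G(3) = mex{0} = 1
G(4) = mex{0} = 1
G(5) = mex{0,0} = 1
G(6) = mex{1,0} = 2
G(7) = mex{1,0,0} = 2
G(8) = mex{1,1,0,0} = 2
G(9) = mex{2,1,0,0,0} = 3
G(10) = mex{2,1,1,0,0} = 3
G(11) = mex{2,2,1,1,0} = 3
G(12) = mex{3,2,1,1,1} = 0
G(13) = mex{3,2,2,1,1} = 0
G(14) = mex{3,3,2,2,1} = 0
G(15) = mex{0,3,2,2,2} = 1
G(16) = mex{0,3,3,2,2} = 1
G(17) = mex{0,0,3,3,2} = 1
G(18) = mex{1,0,3,3,3} = 2
G(19) = mex{1,0,0,3,3} = 2
G(20) = mex{1,1,0,0,3} = 2

2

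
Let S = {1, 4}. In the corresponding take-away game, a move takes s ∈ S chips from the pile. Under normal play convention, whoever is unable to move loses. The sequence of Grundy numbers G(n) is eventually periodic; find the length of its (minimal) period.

5

G(0) = 0
G(1) = mex{0} = 1
G(2) = mex{1} = 0
G(3) = mex{0} = 1
G(4) = mex{1,0} = 2
G(5) = mex{2,1} = 0
G(6) = mex{0,0} = 1
G(7) = mex{1,1} = 0
G(8) = mex{0,2} = 1
G(9) = mex{1,0} = 2
G(10) = mex{2,1} = 0
G(11) = mex{0,0} = 1
G(12) = mex{1,1} = 0
G(13) = mex{0,2} = 1
G(14) = mex{1,0} = 2
G(n+5) = G(n) holds for n = 0,…,3 (a full window of length max(S) = 4), so the sequence is purely periodic with period 5.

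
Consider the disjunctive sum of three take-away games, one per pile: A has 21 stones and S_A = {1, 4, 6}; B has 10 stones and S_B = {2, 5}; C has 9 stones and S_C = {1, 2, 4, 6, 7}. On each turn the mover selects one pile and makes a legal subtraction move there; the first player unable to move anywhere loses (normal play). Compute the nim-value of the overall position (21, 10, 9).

Pile A, S = {1, 4, 6}:
n :  0  1  2  3  4  5  6  7  8  9 10 11 12 13 14 15 16 17 18 19 20 21
G :  0  1  0  1  2  0  1  0  1  2  0  1  0  1  2  0  1  0  1  2  0  1
G_A(21) = 1.
Pile B, S = {2, 5}:
n :  0  1  2  3  4  5  6  7  8  9 10
G :  0  0  1  1  0  2  1  0  0  1  1
G_B(10) = 1.
Pile C, S = {1, 2, 4, 6, 7}:
G(0) = 0
G(1) = mex{0} = 1
G(2) = mex{1,0} = 2
G(3) = mex{2,1} = 0
G(4) = mex{0,2,0} = 1
G(5) = mex{1,0,1} = 2
G(6) = mex{2,1,2,0} = 3
G(7) = mex{3,2,0,1,0} = 4
G(8) = mex{4,3,1,2,1} = 0
G(9) = mex{0,4,2,0,2} = 1
G_C(9) = 1.
Combined Grundy value = 1 ⊕ 1 ⊕ 1 = 1.

1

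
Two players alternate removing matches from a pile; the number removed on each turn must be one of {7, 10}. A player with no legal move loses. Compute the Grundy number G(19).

0

n :  0  1  2  3  4  5  6  7  8  9 10 11 12 13 14 15 16 17 18 19
G :  0  0  0  0  0  0  0  1  1  1  1  1  1  1  2  2  2  0  0  0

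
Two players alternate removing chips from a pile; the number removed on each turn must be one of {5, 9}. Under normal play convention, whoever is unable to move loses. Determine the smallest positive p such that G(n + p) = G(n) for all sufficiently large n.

G(0) = 0
G(1) = mex{} = 0
G(2) = mex{} = 0
G(3) = mex{} = 0
G(4) = mex{} = 0
G(5) = mex{0} = 1
G(6) = mex{0} = 1
G(7) = mex{0} = 1
G(8) = mex{0} = 1
G(9) = mex{0,0} = 1
G(10) = mex{1,0} = 2
G(11) = mex{1,0} = 2
G(12) = mex{1,0} = 2
G(13) = mex{1,0} = 2
G(14) = mex{1,1} = 0
G(15) = mex{2,1} = 0
G(16) = mex{2,1} = 0
G(17) = mex{2,1} = 0
G(18) = mex{2,1} = 0
G(19) = mex{0,2} = 1
G(20) = mex{0,2} = 1
G(21) = mex{0,2} = 1
G(22) = mex{0,2} = 1
G(23) = mex{0,0} = 1
G(24) = mex{1,0} = 2
G(25) = mex{1,0} = 2
G(26) = mex{1,0} = 2
G(27) = mex{1,0} = 2
G(28) = mex{1,1} = 0
G(29) = mex{2,1} = 0
G(n+14) = G(n) holds for n = 0,…,8 (a full window of length max(S) = 9), so the sequence is purely periodic with period 14.

14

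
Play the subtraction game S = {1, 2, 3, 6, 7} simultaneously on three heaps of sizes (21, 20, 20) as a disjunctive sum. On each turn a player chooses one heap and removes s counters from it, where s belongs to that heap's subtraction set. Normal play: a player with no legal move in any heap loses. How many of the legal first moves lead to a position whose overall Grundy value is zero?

5

All heaps use S = {1, 2, 3, 6, 7}:
G(0) = 0
G(1) = mex{0} = 1
G(2) = mex{1,0} = 2
G(3) = mex{2,1,0} = 3
G(4) = mex{3,2,1} = 0
G(5) = mex{0,3,2} = 1
G(6) = mex{1,0,3,0} = 2
G(7) = mex{2,1,0,1,0} = 3
G(8) = mex{3,2,1,2,1} = 0
G(9) = mex{0,3,2,3,2} = 1
G(10) = mex{1,0,3,0,3} = 2
G(11) = mex{2,1,0,1,0} = 3
G(12) = mex{3,2,1,2,1} = 0
G(13) = mex{0,3,2,3,2} = 1
G(14) = mex{1,0,3,0,3} = 2
G(15) = mex{2,1,0,1,0} = 3
G(16) = mex{3,2,1,2,1} = 0
G(17) = mex{0,3,2,3,2} = 1
G(18) = mex{1,0,3,0,3} = 2
G(19) = mex{2,1,0,1,0} = 3
G(20) = mex{3,2,1,2,1} = 0
G(21) = mex{0,3,2,3,2} = 1
Heap A: G(21) = 1.
Heap B: G(20) = 0.
Heap C: G(20) = 0.
Combined Grundy value = 1 ⊕ 0 ⊕ 0 = 1.
A winning move leaves total XOR = 0, i.e. changes one component's Grundy value g to g ⊕ X where X is the current total.
Heap A: need g' = 1⊕1 = 0. Options: 21−1→G=0, 21−2→G=3, 21−3→G=2, 21−6→G=3, 21−7→G=2. Hits: 1.
Heap B: need g' = 0⊕1 = 1. Options: 20−1→G=3, 20−2→G=2, 20−3→G=1, 20−6→G=2, 20−7→G=1. Hits: 2.
Heap C: need g' = 0⊕1 = 1. Options: 20−1→G=3, 20−2→G=2, 20−3→G=1, 20−6→G=2, 20−7→G=1. Hits: 2.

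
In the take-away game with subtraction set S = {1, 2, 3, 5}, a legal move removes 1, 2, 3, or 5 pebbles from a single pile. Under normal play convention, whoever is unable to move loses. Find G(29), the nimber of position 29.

G(0) = 0
G(1) = mex{0} = 1
G(2) = mex{1,0} = 2
G(3) = mex{2,1,0} = 3
G(4) = mex{3,2,1} = 0
G(5) = mex{0,3,2,0} = 1
G(6) = mex{1,0,3,1} = 2
G(7) = mex{2,1,0,2} = 3
G(8) = mex{3,2,1,3} = 0
G(9) = mex{0,3,2,0} = 1
G(10) = mex{1,0,3,1} = 2
G(11) = mex{2,1,0,2} = 3
G(12) = mex{3,2,1,3} = 0
G(13) = mex{0,3,2,0} = 1
G(14) = mex{1,0,3,1} = 2
G(15) = mex{2,1,0,2} = 3
G(16) = mex{3,2,1,3} = 0
G(17) = mex{0,3,2,0} = 1
G(18) = mex{1,0,3,1} = 2
G(19) = mex{2,1,0,2} = 3
G(20) = mex{3,2,1,3} = 0
G(21) = mex{0,3,2,0} = 1
G(22) = mex{1,0,3,1} = 2
G(23) = mex{2,1,0,2} = 3
G(24) = mex{3,2,1,3} = 0
G(25) = mex{0,3,2,0} = 1
G(26) = mex{1,0,3,1} = 2
G(27) = mex{2,1,0,2} = 3
G(28) = mex{3,2,1,3} = 0
G(29) = mex{0,3,2,0} = 1

1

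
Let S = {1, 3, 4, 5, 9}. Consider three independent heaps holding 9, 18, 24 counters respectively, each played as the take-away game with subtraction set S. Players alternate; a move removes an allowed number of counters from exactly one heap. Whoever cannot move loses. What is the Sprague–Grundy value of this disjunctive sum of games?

1

All heaps use S = {1, 3, 4, 5, 9}:
G(0) = 0
G(1) = mex{0} = 1
G(2) = mex{1} = 0
G(3) = mex{0,0} = 1
G(4) = mex{1,1,0} = 2
G(5) = mex{2,0,1,0} = 3
G(6) = mex{3,1,0,1} = 2
G(7) = mex{2,2,1,0} = 3
G(8) = mex{3,3,2,1} = 0
G(9) = mex{0,2,3,2,0} = 1
G(10) = mex{1,3,2,3,1} = 0
G(11) = mex{0,0,3,2,0} = 1
G(12) = mex{1,1,0,3,1} = 2
G(13) = mex{2,0,1,0,2} = 3
G(14) = mex{3,1,0,1,3} = 2
G(15) = mex{2,2,1,0,2} = 3
G(16) = mex{3,3,2,1,3} = 0
G(17) = mex{0,2,3,2,0} = 1
G(18) = mex{1,3,2,3,1} = 0
G(19) = mex{0,0,3,2,0} = 1
G(20) = mex{1,1,0,3,1} = 2
G(21) = mex{2,0,1,0,2} = 3
G(22) = mex{3,1,0,1,3} = 2
G(23) = mex{2,2,1,0,2} = 3
G(24) = mex{3,3,2,1,3} = 0
Heap A: G(9) = 1.
Heap B: G(18) = 0.
Heap C: G(24) = 0.
Combined Grundy value = 1 ⊕ 0 ⊕ 0 = 1.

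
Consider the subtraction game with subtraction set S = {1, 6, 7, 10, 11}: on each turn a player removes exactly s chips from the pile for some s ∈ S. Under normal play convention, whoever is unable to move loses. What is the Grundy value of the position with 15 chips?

5

n :  0  1  2  3  4  5  6  7  8  9 10 11 12 13 14 15
G :  0  1  0  1  0  1  2  3  2  3  2  3  4  5  4  5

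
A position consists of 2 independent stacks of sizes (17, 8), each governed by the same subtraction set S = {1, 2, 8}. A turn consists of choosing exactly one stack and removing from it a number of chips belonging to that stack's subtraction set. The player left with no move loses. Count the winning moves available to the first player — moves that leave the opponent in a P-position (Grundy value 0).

All stacks use S = {1, 2, 8}:
G(0) = 0
G(1) = mex{0} = 1
G(2) = mex{1,0} = 2
G(3) = mex{2,1} = 0
G(4) = mex{0,2} = 1
G(5) = mex{1,0} = 2
G(6) = mex{2,1} = 0
G(7) = mex{0,2} = 1
G(8) = mex{1,0,0} = 2
G(9) = mex{2,1,1} = 0
G(10) = mex{0,2,2} = 1
G(11) = mex{1,0,0} = 2
G(12) = mex{2,1,1} = 0
G(13) = mex{0,2,2} = 1
G(14) = mex{1,0,0} = 2
G(15) = mex{2,1,1} = 0
G(16) = mex{0,2,2} = 1
G(17) = mex{1,0,0} = 2
Stack A: G(17) = 2.
Stack B: G(8) = 2.
Combined Grundy value = 2 ⊕ 2 = 0.
A winning move leaves total XOR = 0, i.e. changes one component's Grundy value g to g ⊕ X where X is the current total.
Stack A: target g' = 2⊕0 = 2, but every legal move changes the Grundy value (mex property), so 0 moves.
Stack B: target g' = 2⊕0 = 2, but every legal move changes the Grundy value (mex property), so 0 moves.

0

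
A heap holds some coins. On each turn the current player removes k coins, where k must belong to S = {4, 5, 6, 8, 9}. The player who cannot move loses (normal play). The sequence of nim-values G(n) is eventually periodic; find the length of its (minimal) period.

n :  0  1  2  3  4  5  6  7  8  9 10 11 12 13 14 15 16 17 18 19 20 21 22 23 24 25 26 27
G :  0  0  0  0  1  1  1  1  2  2  2  2  3  0  0  0  0  1  1  1  1  2  2  2  2  3  0  0
G(n+13) = G(n) holds for n = 0,…,8 (a full window of length max(S) = 9), so the sequence is purely periodic with period 13.

13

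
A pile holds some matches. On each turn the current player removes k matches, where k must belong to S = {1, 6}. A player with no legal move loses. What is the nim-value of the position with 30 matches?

G(0) = 0
G(1) = mex{0} = 1
G(2) = mex{1} = 0
G(3) = mex{0} = 1
G(4) = mex{1} = 0
G(5) = mex{0} = 1
G(6) = mex{1,0} = 2
G(7) = mex{2,1} = 0
G(8) = mex{0,0} = 1
G(9) = mex{1,1} = 0
G(10) = mex{0,0} = 1
G(11) = mex{1,1} = 0
G(12) = mex{0,2} = 1
G(13) = mex{1,0} = 2
G(14) = mex{2,1} = 0
G(15) = mex{0,0} = 1
G(16) = mex{1,1} = 0
G(17) = mex{0,0} = 1
G(18) = mex{1,1} = 0
G(19) = mex{0,2} = 1
G(20) = mex{1,0} = 2
G(21) = mex{2,1} = 0
G(22) = mex{0,0} = 1
G(23) = mex{1,1} = 0
G(24) = mex{0,0} = 1
G(25) = mex{1,1} = 0
G(26) = mex{0,2} = 1
G(27) = mex{1,0} = 2
G(28) = mex{2,1} = 0
G(29) = mex{0,0} = 1
G(30) = mex{1,1} = 0

0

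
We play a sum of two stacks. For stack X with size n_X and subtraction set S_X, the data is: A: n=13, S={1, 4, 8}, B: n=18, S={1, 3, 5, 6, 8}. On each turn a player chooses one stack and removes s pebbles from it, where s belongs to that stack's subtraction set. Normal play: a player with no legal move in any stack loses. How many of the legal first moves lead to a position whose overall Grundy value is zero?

Stack A, S = {1, 4, 8}:
n :  0  1  2  3  4  5  6  7  8  9 10 11 12 13
G :  0  1  0  1  2  0  1  0  1  2  3  2  0  1
G_A(13) = 1.
Stack B, S = {1, 3, 5, 6, 8}:
n :  0  1  2  3  4  5  6  7  8  9 10 11 12 13 14 15 16 17 18
G :  0  1  0  1  0  1  2  3  2  3  2  0  1  0  1  0  1  2  3
G_B(18) = 3.
Combined Grundy value = 1 ⊕ 3 = 2.
A winning move leaves total XOR = 0, i.e. changes one component's Grundy value g to g ⊕ X where X is the current total.
Stack A: need g' = 1⊕2 = 3. Options: 13−1→G=0, 13−4→G=2, 13−8→G=0. Hits: 0.
Stack B: need g' = 3⊕2 = 1. Options: 18−1→G=2, 18−3→G=0, 18−5→G=0, 18−6→G=1, 18−8→G=2. Hits: 1.

1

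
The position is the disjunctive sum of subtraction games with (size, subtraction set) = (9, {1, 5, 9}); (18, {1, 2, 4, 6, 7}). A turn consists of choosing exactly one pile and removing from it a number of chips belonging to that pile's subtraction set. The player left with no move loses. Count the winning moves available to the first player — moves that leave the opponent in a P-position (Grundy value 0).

2

Pile A, S = {1, 5, 9}:
G(0) = 0
G(1) = mex{0} = 1
G(2) = mex{1} = 0
G(3) = mex{0} = 1
G(4) = mex{1} = 0
G(5) = mex{0,0} = 1
G(6) = mex{1,1} = 0
G(7) = mex{0,0} = 1
G(8) = mex{1,1} = 0
G(9) = mex{0,0,0} = 1
G_A(9) = 1.
Pile B, S = {1, 2, 4, 6, 7}:
G(0) = 0
G(1) = mex{0} = 1
G(2) = mex{1,0} = 2
G(3) = mex{2,1} = 0
G(4) = mex{0,2,0} = 1
G(5) = mex{1,0,1} = 2
G(6) = mex{2,1,2,0} = 3
G(7) = mex{3,2,0,1,0} = 4
G(8) = mex{4,3,1,2,1} = 0
G(9) = mex{0,4,2,0,2} = 1
G(10) = mex{1,0,3,1,0} = 2
G(11) = mex{2,1,4,2,1} = 0
G(12) = mex{0,2,0,3,2} = 1
G(13) = mex{1,0,1,4,3} = 2
G(14) = mex{2,1,2,0,4} = 3
G(15) = mex{3,2,0,1,0} = 4
G(16) = mex{4,3,1,2,1} = 0
G(17) = mex{0,4,2,0,2} = 1
G(18) = mex{1,0,3,1,0} = 2
G_B(18) = 2.
Combined Grundy value = 1 ⊕ 2 = 3.
A winning move leaves total XOR = 0, i.e. changes one component's Grundy value g to g ⊕ X where X is the current total.
Pile A: need g' = 1⊕3 = 2. Options: 9−1→G=0, 9−5→G=0, 9−9→G=0. Hits: 0.
Pile B: need g' = 2⊕3 = 1. Options: 18−1→G=1, 18−2→G=0, 18−4→G=3, 18−6→G=1, 18−7→G=0. Hits: 2.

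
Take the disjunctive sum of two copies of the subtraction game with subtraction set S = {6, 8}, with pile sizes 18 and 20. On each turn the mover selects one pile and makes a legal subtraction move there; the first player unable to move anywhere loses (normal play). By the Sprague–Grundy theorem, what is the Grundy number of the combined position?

1

All piles use S = {6, 8}:
n :  0  1  2  3  4  5  6  7  8  9 10 11 12 13 14 15 16 17 18 19 20
G :  0  0  0  0  0  0  1  1  1  1  1  1  2  2  0  0  0  0  0  0  1
Pile A: G(18) = 0.
Pile B: G(20) = 1.
Combined Grundy value = 0 ⊕ 1 = 1.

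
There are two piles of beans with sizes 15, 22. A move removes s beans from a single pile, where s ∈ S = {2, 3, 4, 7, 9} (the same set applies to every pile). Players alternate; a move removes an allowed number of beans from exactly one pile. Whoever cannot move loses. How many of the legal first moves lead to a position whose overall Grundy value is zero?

All piles use S = {2, 3, 4, 7, 9}:
G(0) = 0
G(1) = mex{} = 0
G(2) = mex{0} = 1
G(3) = mex{0,0} = 1
G(4) = mex{1,0,0} = 2
G(5) = mex{1,1,0} = 2
G(6) = mex{2,1,1} = 0
G(7) = mex{2,2,1,0} = 3
G(8) = mex{0,2,2,0} = 1
G(9) = mex{3,0,2,1,0} = 4
G(10) = mex{1,3,0,1,0} = 2
G(11) = mex{4,1,3,2,1} = 0
G(12) = mex{2,4,1,2,1} = 0
G(13) = mex{0,2,4,0,2} = 1
G(14) = mex{0,0,2,3,2} = 1
G(15) = mex{1,0,0,1,0} = 2
G(16) = mex{1,1,0,4,3} = 2
G(17) = mex{2,1,1,2,1} = 0
G(18) = mex{2,2,1,0,4} = 3
G(19) = mex{0,2,2,0,2} = 1
G(20) = mex{3,0,2,1,0} = 4
G(21) = mex{1,3,0,1,0} = 2
G(22) = mex{4,1,3,2,1} = 0
Pile A: G(15) = 2.
Pile B: G(22) = 0.
Combined Grundy value = 2 ⊕ 0 = 2.
A winning move leaves total XOR = 0, i.e. changes one component's Grundy value g to g ⊕ X where X is the current total.
Pile A: need g' = 2⊕2 = 0. Options: 15−2→G=1, 15−3→G=0, 15−4→G=0, 15−7→G=1, 15−9→G=0. Hits: 3.
Pile B: need g' = 0⊕2 = 2. Options: 22−2→G=4, 22−3→G=1, 22−4→G=3, 22−7→G=2, 22−9→G=1. Hits: 1.

4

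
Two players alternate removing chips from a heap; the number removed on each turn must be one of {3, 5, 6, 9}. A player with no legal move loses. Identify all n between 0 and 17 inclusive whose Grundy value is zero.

G(0) = 0
G(1) = mex{} = 0
G(2) = mex{} = 0
G(3) = mex{0} = 1
G(4) = mex{0} = 1
G(5) = mex{0,0} = 1
G(6) = mex{1,0,0} = 2
G(7) = mex{1,0,0} = 2
G(8) = mex{1,1,0} = 2
G(9) = mex{2,1,1,0} = 3
G(10) = mex{2,1,1,0} = 3
G(11) = mex{2,2,1,0} = 3
G(12) = mex{3,2,2,1} = 0
G(13) = mex{3,2,2,1} = 0
G(14) = mex{3,3,2,1} = 0
G(15) = mex{0,3,3,2} = 1
G(16) = mex{0,3,3,2} = 1
G(17) = mex{0,0,3,2} = 1
P-positions are exactly the n with G(n) = 0.

0, 1, 2, 12, 13, 14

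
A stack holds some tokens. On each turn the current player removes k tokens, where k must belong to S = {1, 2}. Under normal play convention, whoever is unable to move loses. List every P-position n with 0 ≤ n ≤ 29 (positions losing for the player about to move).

0, 3, 6, 9, 12, 15, 18, 21, 24, 27

n :  0  1  2  3  4  5  6  7  8  9 10 11 12 13 14 15 16 17 18 19 20 21 22 23 24 25 26 27 28 29
G :  0  1  2  0  1  2  0  1  2  0  1  2  0  1  2  0  1  2  0  1  2  0  1  2  0  1  2  0  1  2
P-positions are exactly the n with G(n) = 0.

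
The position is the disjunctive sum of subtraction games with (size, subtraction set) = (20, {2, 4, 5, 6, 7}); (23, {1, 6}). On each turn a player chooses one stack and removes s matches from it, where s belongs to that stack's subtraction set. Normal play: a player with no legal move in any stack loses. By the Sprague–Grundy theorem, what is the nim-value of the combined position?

1

Stack A, S = {2, 4, 5, 6, 7}:
n :  0  1  2  3  4  5  6  7  8  9 10 11 12 13 14 15 16 17 18 19 20
G :  0  0  1  1  2  2  3  3  4  0  0  1  1  2  2  3  3  4  0  0  1
G_A(20) = 1.
Stack B, S = {1, 6}:
G(0) = 0
G(1) = mex{0} = 1
G(2) = mex{1} = 0
G(3) = mex{0} = 1
G(4) = mex{1} = 0
G(5) = mex{0} = 1
G(6) = mex{1,0} = 2
G(7) = mex{2,1} = 0
G(8) = mex{0,0} = 1
G(9) = mex{1,1} = 0
G(10) = mex{0,0} = 1
G(11) = mex{1,1} = 0
G(12) = mex{0,2} = 1
G(13) = mex{1,0} = 2
G(14) = mex{2,1} = 0
G(15) = mex{0,0} = 1
G(16) = mex{1,1} = 0
G(17) = mex{0,0} = 1
G(18) = mex{1,1} = 0
G(19) = mex{0,2} = 1
G(20) = mex{1,0} = 2
G(21) = mex{2,1} = 0
G(22) = mex{0,0} = 1
G(23) = mex{1,1} = 0
G_B(23) = 0.
Combined Grundy value = 1 ⊕ 0 = 1.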